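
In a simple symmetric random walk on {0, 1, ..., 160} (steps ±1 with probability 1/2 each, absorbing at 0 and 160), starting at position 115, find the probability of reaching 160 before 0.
P(hit 160 before 0) = 115/160 = 23/32

Let u_k = P(hit 160 before 0 | start at k). Then u_0 = 0, u_160 = 1, and u_k = u_{k-1}/2 + u_{k+1}/2 for 1 ≤ k ≤ 159. This harmonic recurrence is solved by u_k = k/160, giving u_115 = 115/160 = 23/32.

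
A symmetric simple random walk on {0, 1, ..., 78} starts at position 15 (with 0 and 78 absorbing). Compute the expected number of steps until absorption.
E[τ | X_0 = 15] = 945

Let v_k = E[τ | X_0 = k]. Boundary: v_0 = v_78 = 0. Recurrence: v_k = 1 + (v_{k-1} + v_{k+1})/2 for 1 ≤ k ≤ 77. The particular solution to v_k − (v_{k-1} + v_{k+1})/2 = 1 is v_k = −k^2. Adding homogeneous solution A + B k and matching boundaries gives v_k = k (78 − k). Substituting k = 15: v_15 = 15 · 63 = 945.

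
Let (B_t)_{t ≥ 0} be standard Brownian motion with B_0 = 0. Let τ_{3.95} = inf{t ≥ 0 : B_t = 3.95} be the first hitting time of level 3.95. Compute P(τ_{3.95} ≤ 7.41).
P(τ_{3.95} ≤ 7.41) = 2(1 − Φ(3.95/√7.41)) = 2(1 − Φ(1.4511)) ≈ 0.1468

By the reflection principle for standard BM, P(τ_b ≤ t) = 2 · P(B_t ≥ b). Since B_t ~ N(0, t), P(B_t ≥ 3.95) = 1 − Φ(3.95/√t) = 1 − Φ(3.95/√7.41) = 1 − Φ(1.4511) ≈ 0.07338. Doubling: P(τ_{3.95} ≤ 7.41) ≈ 2 · 0.07338 = 0.14676 ≈ 0.1468.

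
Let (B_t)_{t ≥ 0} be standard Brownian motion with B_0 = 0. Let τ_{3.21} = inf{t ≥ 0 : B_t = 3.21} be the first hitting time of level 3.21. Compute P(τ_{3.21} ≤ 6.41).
P(τ_{3.21} ≤ 6.41) = 2(1 − Φ(3.21/√6.41)) = 2(1 − Φ(1.2679)) ≈ 0.2048

By the reflection principle for standard BM, P(τ_b ≤ t) = 2 · P(B_t ≥ b). Since B_t ~ N(0, t), P(B_t ≥ 3.21) = 1 − Φ(3.21/√t) = 1 − Φ(3.21/√6.41) = 1 − Φ(1.2679) ≈ 0.10242. Doubling: P(τ_{3.21} ≤ 6.41) ≈ 2 · 0.10242 = 0.20484 ≈ 0.2048.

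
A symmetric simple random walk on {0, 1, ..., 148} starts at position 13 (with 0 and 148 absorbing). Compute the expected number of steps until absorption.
E[τ | X_0 = 13] = 1755

Let v_k = E[τ | X_0 = k]. Boundary: v_0 = v_148 = 0. Recurrence: v_k = 1 + (v_{k-1} + v_{k+1})/2 for 1 ≤ k ≤ 147. The particular solution to v_k − (v_{k-1} + v_{k+1})/2 = 1 is v_k = −k^2. Adding homogeneous solution A + B k and matching boundaries gives v_k = k (148 − k). Substituting k = 13: v_13 = 13 · 135 = 1755.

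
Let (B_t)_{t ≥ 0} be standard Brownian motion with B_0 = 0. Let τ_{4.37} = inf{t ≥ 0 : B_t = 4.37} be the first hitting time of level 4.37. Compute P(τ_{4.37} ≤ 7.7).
P(τ_{4.37} ≤ 7.7) = 2(1 − Φ(4.37/√7.7)) = 2(1 − Φ(1.5748)) ≈ 0.1153

By the reflection principle for standard BM, P(τ_b ≤ t) = 2 · P(B_t ≥ b). Since B_t ~ N(0, t), P(B_t ≥ 4.37) = 1 − Φ(4.37/√t) = 1 − Φ(4.37/√7.7) = 1 − Φ(1.5748) ≈ 0.05765. Doubling: P(τ_{4.37} ≤ 7.7) ≈ 2 · 0.05765 = 0.11530 ≈ 0.1153.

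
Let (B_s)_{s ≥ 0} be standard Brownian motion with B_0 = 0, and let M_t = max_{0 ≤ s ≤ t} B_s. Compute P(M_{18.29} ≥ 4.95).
P(M_{18.29} ≥ 4.95) = 2·P(B_{18.29} ≥ 4.95) = 2(1 − Φ(4.95/√18.29)) ≈ 0.2471

By the reflection principle for Brownian motion, P(M_t ≥ a) = 2 · P(B_t ≥ a) for a ≥ 0. Since B_t ~ N(0, t), P(B_t ≥ 4.95) = 1 − Φ(4.95/√t) = 1 − Φ(4.95/√18.29) = 1 − Φ(1.1574). So
  P(M_{18.29} ≥ 4.95) = 2(1 − Φ(1.1574)) ≈ 0.2471.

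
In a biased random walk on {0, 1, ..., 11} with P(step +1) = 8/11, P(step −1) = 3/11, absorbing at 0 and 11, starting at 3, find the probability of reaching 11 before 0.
P(hit 11 before 0) = (1 − (3/8)^3) / (1 − (3/8)^11) = 1627389952/1717951489

Let u_k denote P(reach 11 before 0 | start at k). Boundary: u_0 = 0, u_11 = 1. Recurrence: u_k = 8/11·u_{k+1} + 3/11·u_{k-1} for 1 ≤ k ≤ 10. Try u_k = A + B·r^k with r = q/p = (3/11)/(8/11) = 3/8. Substitution satisfies the recurrence; boundary conditions give:
  u_k = (1 − r^k) / (1 − r^N) = (1 − (3/8)^3) / (1 − (3/8)^11) = 1627389952/1717951489.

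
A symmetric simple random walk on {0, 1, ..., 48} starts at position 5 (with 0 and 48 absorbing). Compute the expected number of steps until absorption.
E[τ | X_0 = 5] = 215

Let v_k = E[τ | X_0 = k]. Boundary: v_0 = v_48 = 0. Recurrence: v_k = 1 + (v_{k-1} + v_{k+1})/2 for 1 ≤ k ≤ 47. The particular solution to v_k − (v_{k-1} + v_{k+1})/2 = 1 is v_k = −k^2. Adding homogeneous solution A + B k and matching boundaries gives v_k = k (48 − k). Substituting k = 5: v_5 = 5 · 43 = 215.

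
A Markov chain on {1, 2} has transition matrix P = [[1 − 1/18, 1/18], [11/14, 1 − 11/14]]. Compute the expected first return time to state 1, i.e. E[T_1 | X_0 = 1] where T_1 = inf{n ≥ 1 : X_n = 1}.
E[T_1 | X_0 = 1] = 1/π_1 = 106/99

For an irreducible recurrent Markov chain with stationary distribution π, E[T_i | X_0 = i] = 1/π_i (Kac's formula). Here π_1 = (11/14)/(1/18 + 11/14) = (11/14)/(53/63) = 99/106, so E[T_1 | X_0 = 1] = 1/π_1 = (1/18 + 11/14)/(11/14) = (53/63)/(11/14) = 106/99.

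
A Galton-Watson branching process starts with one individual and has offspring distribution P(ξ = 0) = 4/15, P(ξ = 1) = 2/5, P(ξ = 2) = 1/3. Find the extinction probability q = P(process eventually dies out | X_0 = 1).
q = 4/5

The pgf is f(s) = 4/15 + 2/5·s + 1/3·s². The extinction probability q is the smallest fixed point of f in [0, 1]. Setting s = f(s):
  1/3·s² + (2/5 − 1)·s + 4/15 = 0
  1/3·s² − (4/15 + 1/3)·s + 4/15 = 0
which factors as (s − 1)·(1/3·s − 4/15) = 0, giving roots s = 1 and s = (4/15)/(1/3) = 4/5.
Mean offspring μ = 2/5 + 2·1/3 = 16/15 > 1 (supercritical), so q < 1. The extinction probability is the smaller root: q = (4/15)/(1/3) = 4/5.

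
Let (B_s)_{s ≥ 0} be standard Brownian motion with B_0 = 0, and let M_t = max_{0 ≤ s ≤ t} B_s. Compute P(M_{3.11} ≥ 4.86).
P(M_{3.11} ≥ 4.86) = 2·P(B_{3.11} ≥ 4.86) = 2(1 − Φ(4.86/√3.11)) ≈ 0.0059

By the reflection principle for Brownian motion, P(M_t ≥ a) = 2 · P(B_t ≥ a) for a ≥ 0. Since B_t ~ N(0, t), P(B_t ≥ 4.86) = 1 − Φ(4.86/√t) = 1 − Φ(4.86/√3.11) = 1 − Φ(2.7559). So
  P(M_{3.11} ≥ 4.86) = 2(1 − Φ(2.7559)) ≈ 0.0059.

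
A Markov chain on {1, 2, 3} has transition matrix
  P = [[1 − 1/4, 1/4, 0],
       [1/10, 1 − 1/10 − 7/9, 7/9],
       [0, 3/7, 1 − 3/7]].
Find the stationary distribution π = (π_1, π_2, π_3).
π = (27/217, 135/434, 35/62)

This is a birth-death chain on three states, which satisfies detailed balance: π_1 · P_{12} = π_2 · P_{21} and π_2 · P_{23} = π_3 · P_{32}.
From π_1 · 1/4 = π_2 · 1/10: π_2/π_1 = (1/4)/(1/10) = 5/2.
From π_2 · 7/9 = π_3 · 3/7: π_3/π_2 = (7/9)/(3/7) = 49/27.
Take π_1 proportional to 1; then unnormalized π = (1, 5/2, 245/54). Normalize by dividing by the sum 217/27:
  π = (27/217, 135/434, 35/62).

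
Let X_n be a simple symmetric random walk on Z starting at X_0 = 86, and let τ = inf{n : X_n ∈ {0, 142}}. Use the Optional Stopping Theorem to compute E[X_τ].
E[X_τ] = 86

X_n is a martingale and τ is a bounded-mean stopping time (indeed τ is finite a.s. with bounded expectation since the walk is in a bounded region). By the OST, E[X_τ] = E[X_0] = 86. Equivalently: E[X_τ] = 142 · P(hit 142 first) + 0 · P(hit 0 first) = 142 · (86/142) = 86.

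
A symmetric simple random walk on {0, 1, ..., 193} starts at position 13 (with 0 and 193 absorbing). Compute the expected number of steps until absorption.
E[τ | X_0 = 13] = 2340

Let v_k = E[τ | X_0 = k]. Boundary: v_0 = v_193 = 0. Recurrence: v_k = 1 + (v_{k-1} + v_{k+1})/2 for 1 ≤ k ≤ 192. The particular solution to v_k − (v_{k-1} + v_{k+1})/2 = 1 is v_k = −k^2. Adding homogeneous solution A + B k and matching boundaries gives v_k = k (193 − k). Substituting k = 13: v_13 = 13 · 180 = 2340.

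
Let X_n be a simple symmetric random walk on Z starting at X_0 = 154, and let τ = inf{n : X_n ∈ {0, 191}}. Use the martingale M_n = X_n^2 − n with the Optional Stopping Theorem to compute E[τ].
E[τ] = 5698

M_n = X_n^2 − n is a martingale (since E[X_{n+1}^2 | F_n] = X_n^2 + 1). By OST (τ has finite mean in a bounded region), E[M_τ] = E[M_0] = X_0^2 − 0 = 154^2 = 23716. Also E[M_τ] = E[X_τ^2] − E[τ]. The walk exits at 0 or 191, with P(hit 191 first) = 154/191, so E[X_τ^2] = 191^2 · 154/191 + 0 = 29414. Thus E[τ] = E[X_τ^2] − E[M_τ] = 29414 − 23716 = 5698 = 154(191 − 154) = 5698.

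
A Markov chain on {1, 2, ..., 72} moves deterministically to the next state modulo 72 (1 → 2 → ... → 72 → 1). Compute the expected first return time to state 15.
E[T_15 | X_0 = 15] = 72

The chain cycles deterministically, so starting at state 15 it returns in exactly 72 steps. Equivalently, the stationary distribution is uniform π_j = 1/72 for every state j, so by Kac's formula E[T_15] = 1/π_15 = 72.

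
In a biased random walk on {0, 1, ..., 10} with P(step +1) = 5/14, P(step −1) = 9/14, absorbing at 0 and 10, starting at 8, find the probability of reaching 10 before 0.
P(hit 10 before 0) = (1 − (9/5)^8) / (1 − (9/5)^10) = 19042900/62089621

Let u_k denote P(reach 10 before 0 | start at k). Boundary: u_0 = 0, u_10 = 1. Recurrence: u_k = 5/14·u_{k+1} + 9/14·u_{k-1} for 1 ≤ k ≤ 9. Try u_k = A + B·r^k with r = q/p = (9/14)/(5/14) = 9/5. Substitution satisfies the recurrence; boundary conditions give:
  u_k = (1 − r^k) / (1 − r^N) = (1 − (9/5)^8) / (1 − (9/5)^10) = 19042900/62089621.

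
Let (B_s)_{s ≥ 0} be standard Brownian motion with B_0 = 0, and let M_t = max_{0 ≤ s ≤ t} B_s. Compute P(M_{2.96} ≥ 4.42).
P(M_{2.96} ≥ 4.42) = 2·P(B_{2.96} ≥ 4.42) = 2(1 − Φ(4.42/√2.96)) ≈ 0.0102

By the reflection principle for Brownian motion, P(M_t ≥ a) = 2 · P(B_t ≥ a) for a ≥ 0. Since B_t ~ N(0, t), P(B_t ≥ 4.42) = 1 − Φ(4.42/√t) = 1 − Φ(4.42/√2.96) = 1 − Φ(2.5691). So
  P(M_{2.96} ≥ 4.42) = 2(1 − Φ(2.5691)) ≈ 0.0102.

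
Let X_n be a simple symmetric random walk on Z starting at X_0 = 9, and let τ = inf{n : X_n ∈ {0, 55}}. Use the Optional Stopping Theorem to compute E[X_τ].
E[X_τ] = 9

X_n is a martingale and τ is a bounded-mean stopping time (indeed τ is finite a.s. with bounded expectation since the walk is in a bounded region). By the OST, E[X_τ] = E[X_0] = 9. Equivalently: E[X_τ] = 55 · P(hit 55 first) + 0 · P(hit 0 first) = 55 · (9/55) = 9.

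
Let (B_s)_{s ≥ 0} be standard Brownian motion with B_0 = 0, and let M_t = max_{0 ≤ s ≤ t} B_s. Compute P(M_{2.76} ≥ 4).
P(M_{2.76} ≥ 4) = 2·P(B_{2.76} ≥ 4) = 2(1 − Φ(4/√2.76)) ≈ 0.0161

By the reflection principle for Brownian motion, P(M_t ≥ a) = 2 · P(B_t ≥ a) for a ≥ 0. Since B_t ~ N(0, t), P(B_t ≥ 4) = 1 − Φ(4/√t) = 1 − Φ(4/√2.76) = 1 − Φ(2.4077). So
  P(M_{2.76} ≥ 4) = 2(1 − Φ(2.4077)) ≈ 0.0161.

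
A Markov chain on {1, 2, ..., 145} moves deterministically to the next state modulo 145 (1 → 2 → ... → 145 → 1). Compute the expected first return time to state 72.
E[T_72 | X_0 = 72] = 145

The chain cycles deterministically, so starting at state 72 it returns in exactly 145 steps. Equivalently, the stationary distribution is uniform π_j = 1/145 for every state j, so by Kac's formula E[T_72] = 1/π_72 = 145.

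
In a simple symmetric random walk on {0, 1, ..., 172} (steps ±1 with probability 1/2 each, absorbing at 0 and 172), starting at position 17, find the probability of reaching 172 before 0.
P(hit 172 before 0) = 17/172

Let u_k = P(hit 172 before 0 | start at k). Then u_0 = 0, u_172 = 1, and u_k = u_{k-1}/2 + u_{k+1}/2 for 1 ≤ k ≤ 171. This harmonic recurrence is solved by u_k = k/172, giving u_17 = 17/172.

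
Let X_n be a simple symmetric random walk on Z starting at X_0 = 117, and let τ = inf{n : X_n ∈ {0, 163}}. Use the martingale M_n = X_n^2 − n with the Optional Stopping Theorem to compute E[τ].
E[τ] = 5382

M_n = X_n^2 − n is a martingale (since E[X_{n+1}^2 | F_n] = X_n^2 + 1). By OST (τ has finite mean in a bounded region), E[M_τ] = E[M_0] = X_0^2 − 0 = 117^2 = 13689. Also E[M_τ] = E[X_τ^2] − E[τ]. The walk exits at 0 or 163, with P(hit 163 first) = 117/163, so E[X_τ^2] = 163^2 · 117/163 + 0 = 19071. Thus E[τ] = E[X_τ^2] − E[M_τ] = 19071 − 13689 = 5382 = 117(163 − 117) = 5382.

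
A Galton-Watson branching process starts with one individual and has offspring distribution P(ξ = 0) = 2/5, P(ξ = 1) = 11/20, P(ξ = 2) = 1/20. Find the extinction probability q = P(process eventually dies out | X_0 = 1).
q = 1

Mean offspring μ = 0·2/5 + 1·11/20 + 2·1/20 = 13/20 ≤ 1. For μ ≤ 1 with offspring not concentrated at 1, the Galton-Watson process goes extinct almost surely, so q = 1.
(Algebraic check: The pgf is f(s) = 2/5 + 11/20·s + 1/20·s². The extinction probability q is the smallest fixed point of f in [0, 1]. Setting s = f(s):
  1/20·s² + (11/20 − 1)·s + 2/5 = 0
  1/20·s² − (2/5 + 1/20)·s + 2/5 = 0
which factors as (s − 1)·(1/20·s − 2/5) = 0, giving roots s = 1 and s = (2/5)/(1/20) = 8. Since 8 ≥ 1, the smallest root in [0, 1] is s = 1.)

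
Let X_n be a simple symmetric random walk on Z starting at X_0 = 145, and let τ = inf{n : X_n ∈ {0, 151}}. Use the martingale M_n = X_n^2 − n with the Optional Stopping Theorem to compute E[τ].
E[τ] = 870

M_n = X_n^2 − n is a martingale (since E[X_{n+1}^2 | F_n] = X_n^2 + 1). By OST (τ has finite mean in a bounded region), E[M_τ] = E[M_0] = X_0^2 − 0 = 145^2 = 21025. Also E[M_τ] = E[X_τ^2] − E[τ]. The walk exits at 0 or 151, with P(hit 151 first) = 145/151, so E[X_τ^2] = 151^2 · 145/151 + 0 = 21895. Thus E[τ] = E[X_τ^2] − E[M_τ] = 21895 − 21025 = 870 = 145(151 − 145) = 870.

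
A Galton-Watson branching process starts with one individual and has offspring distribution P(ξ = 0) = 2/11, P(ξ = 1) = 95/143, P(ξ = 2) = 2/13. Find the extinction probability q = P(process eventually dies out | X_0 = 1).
q = 1

Mean offspring μ = 0·2/11 + 1·95/143 + 2·2/13 = 139/143 ≤ 1. For μ ≤ 1 with offspring not concentrated at 1, the Galton-Watson process goes extinct almost surely, so q = 1.
(Algebraic check: The pgf is f(s) = 2/11 + 95/143·s + 2/13·s². The extinction probability q is the smallest fixed point of f in [0, 1]. Setting s = f(s):
  2/13·s² + (95/143 − 1)·s + 2/11 = 0
  2/13·s² − (2/11 + 2/13)·s + 2/11 = 0
which factors as (s − 1)·(2/13·s − 2/11) = 0, giving roots s = 1 and s = (2/11)/(2/13) = 13/11. Since 13/11 ≥ 1, the smallest root in [0, 1] is s = 1.)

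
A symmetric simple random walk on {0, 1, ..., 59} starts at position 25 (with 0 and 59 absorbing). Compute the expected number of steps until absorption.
E[τ | X_0 = 25] = 850

Let v_k = E[τ | X_0 = k]. Boundary: v_0 = v_59 = 0. Recurrence: v_k = 1 + (v_{k-1} + v_{k+1})/2 for 1 ≤ k ≤ 58. The particular solution to v_k − (v_{k-1} + v_{k+1})/2 = 1 is v_k = −k^2. Adding homogeneous solution A + B k and matching boundaries gives v_k = k (59 − k). Substituting k = 25: v_25 = 25 · 34 = 850.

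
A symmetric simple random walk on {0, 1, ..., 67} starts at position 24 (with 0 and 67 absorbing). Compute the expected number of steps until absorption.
E[τ | X_0 = 24] = 1032

Let v_k = E[τ | X_0 = k]. Boundary: v_0 = v_67 = 0. Recurrence: v_k = 1 + (v_{k-1} + v_{k+1})/2 for 1 ≤ k ≤ 66. The particular solution to v_k − (v_{k-1} + v_{k+1})/2 = 1 is v_k = −k^2. Adding homogeneous solution A + B k and matching boundaries gives v_k = k (67 − k). Substituting k = 24: v_24 = 24 · 43 = 1032.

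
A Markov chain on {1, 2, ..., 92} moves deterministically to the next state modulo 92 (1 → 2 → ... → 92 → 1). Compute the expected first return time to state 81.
E[T_81 | X_0 = 81] = 92

The chain cycles deterministically, so starting at state 81 it returns in exactly 92 steps. Equivalently, the stationary distribution is uniform π_j = 1/92 for every state j, so by Kac's formula E[T_81] = 1/π_81 = 92.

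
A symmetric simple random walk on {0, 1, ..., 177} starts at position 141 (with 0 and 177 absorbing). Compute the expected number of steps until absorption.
E[τ | X_0 = 141] = 5076

Let v_k = E[τ | X_0 = k]. Boundary: v_0 = v_177 = 0. Recurrence: v_k = 1 + (v_{k-1} + v_{k+1})/2 for 1 ≤ k ≤ 176. The particular solution to v_k − (v_{k-1} + v_{k+1})/2 = 1 is v_k = −k^2. Adding homogeneous solution A + B k and matching boundaries gives v_k = k (177 − k). Substituting k = 141: v_141 = 141 · 36 = 5076.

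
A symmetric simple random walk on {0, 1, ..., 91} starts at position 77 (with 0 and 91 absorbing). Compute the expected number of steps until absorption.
E[τ | X_0 = 77] = 1078

Let v_k = E[τ | X_0 = k]. Boundary: v_0 = v_91 = 0. Recurrence: v_k = 1 + (v_{k-1} + v_{k+1})/2 for 1 ≤ k ≤ 90. The particular solution to v_k − (v_{k-1} + v_{k+1})/2 = 1 is v_k = −k^2. Adding homogeneous solution A + B k and matching boundaries gives v_k = k (91 − k). Substituting k = 77: v_77 = 77 · 14 = 1078.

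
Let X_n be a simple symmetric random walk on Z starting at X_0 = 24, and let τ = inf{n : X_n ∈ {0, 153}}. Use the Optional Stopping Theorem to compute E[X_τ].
E[X_τ] = 24

X_n is a martingale and τ is a bounded-mean stopping time (indeed τ is finite a.s. with bounded expectation since the walk is in a bounded region). By the OST, E[X_τ] = E[X_0] = 24. Equivalently: E[X_τ] = 153 · P(hit 153 first) + 0 · P(hit 0 first) = 153 · (24/153) = 24.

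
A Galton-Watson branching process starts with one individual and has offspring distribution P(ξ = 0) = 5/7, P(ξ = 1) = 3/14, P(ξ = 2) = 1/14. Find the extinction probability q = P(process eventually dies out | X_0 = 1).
q = 1

Mean offspring μ = 0·5/7 + 1·3/14 + 2·1/14 = 5/14 ≤ 1. For μ ≤ 1 with offspring not concentrated at 1, the Galton-Watson process goes extinct almost surely, so q = 1.
(Algebraic check: The pgf is f(s) = 5/7 + 3/14·s + 1/14·s². The extinction probability q is the smallest fixed point of f in [0, 1]. Setting s = f(s):
  1/14·s² + (3/14 − 1)·s + 5/7 = 0
  1/14·s² − (5/7 + 1/14)·s + 5/7 = 0
which factors as (s − 1)·(1/14·s − 5/7) = 0, giving roots s = 1 and s = (5/7)/(1/14) = 10. Since 10 ≥ 1, the smallest root in [0, 1] is s = 1.)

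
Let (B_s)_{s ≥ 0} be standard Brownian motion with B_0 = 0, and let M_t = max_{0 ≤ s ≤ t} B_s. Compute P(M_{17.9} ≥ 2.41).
P(M_{17.9} ≥ 2.41) = 2·P(B_{17.9} ≥ 2.41) = 2(1 − Φ(2.41/√17.9)) ≈ 0.5689

By the reflection principle for Brownian motion, P(M_t ≥ a) = 2 · P(B_t ≥ a) for a ≥ 0. Since B_t ~ N(0, t), P(B_t ≥ 2.41) = 1 − Φ(2.41/√t) = 1 − Φ(2.41/√17.9) = 1 − Φ(0.5696). So
  P(M_{17.9} ≥ 2.41) = 2(1 − Φ(0.5696)) ≈ 0.5689.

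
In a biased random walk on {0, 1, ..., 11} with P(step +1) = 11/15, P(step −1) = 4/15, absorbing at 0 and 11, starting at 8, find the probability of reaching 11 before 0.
P(hit 11 before 0) = (1 − (4/11)^8) / (1 − (4/11)^11) = 40746348885/40758210901

Let u_k denote P(reach 11 before 0 | start at k). Boundary: u_0 = 0, u_11 = 1. Recurrence: u_k = 11/15·u_{k+1} + 4/15·u_{k-1} for 1 ≤ k ≤ 10. Try u_k = A + B·r^k with r = q/p = (4/15)/(11/15) = 4/11. Substitution satisfies the recurrence; boundary conditions give:
  u_k = (1 − r^k) / (1 − r^N) = (1 − (4/11)^8) / (1 − (4/11)^11) = 40746348885/40758210901.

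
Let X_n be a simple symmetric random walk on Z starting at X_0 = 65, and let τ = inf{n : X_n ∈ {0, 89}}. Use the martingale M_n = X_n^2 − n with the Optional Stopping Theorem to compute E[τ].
E[τ] = 1560

M_n = X_n^2 − n is a martingale (since E[X_{n+1}^2 | F_n] = X_n^2 + 1). By OST (τ has finite mean in a bounded region), E[M_τ] = E[M_0] = X_0^2 − 0 = 65^2 = 4225. Also E[M_τ] = E[X_τ^2] − E[τ]. The walk exits at 0 or 89, with P(hit 89 first) = 65/89, so E[X_τ^2] = 89^2 · 65/89 + 0 = 5785. Thus E[τ] = E[X_τ^2] − E[M_τ] = 5785 − 4225 = 1560 = 65(89 − 65) = 1560.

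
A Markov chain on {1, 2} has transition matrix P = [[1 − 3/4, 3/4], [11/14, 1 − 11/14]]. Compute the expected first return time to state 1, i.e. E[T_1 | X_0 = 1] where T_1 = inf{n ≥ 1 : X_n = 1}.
E[T_1 | X_0 = 1] = 1/π_1 = 43/22

For an irreducible recurrent Markov chain with stationary distribution π, E[T_i | X_0 = i] = 1/π_i (Kac's formula). Here π_1 = (11/14)/(3/4 + 11/14) = (11/14)/(43/28) = 22/43, so E[T_1 | X_0 = 1] = 1/π_1 = (3/4 + 11/14)/(11/14) = (43/28)/(11/14) = 43/22.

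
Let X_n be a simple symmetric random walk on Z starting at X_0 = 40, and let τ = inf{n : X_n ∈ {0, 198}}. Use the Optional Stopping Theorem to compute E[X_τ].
E[X_τ] = 40

X_n is a martingale and τ is a bounded-mean stopping time (indeed τ is finite a.s. with bounded expectation since the walk is in a bounded region). By the OST, E[X_τ] = E[X_0] = 40. Equivalently: E[X_τ] = 198 · P(hit 198 first) + 0 · P(hit 0 first) = 198 · (40/198) = 40.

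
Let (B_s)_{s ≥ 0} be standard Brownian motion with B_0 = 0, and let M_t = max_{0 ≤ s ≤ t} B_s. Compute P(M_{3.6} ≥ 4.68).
P(M_{3.6} ≥ 4.68) = 2·P(B_{3.6} ≥ 4.68) = 2(1 − Φ(4.68/√3.6)) ≈ 0.0136

By the reflection principle for Brownian motion, P(M_t ≥ a) = 2 · P(B_t ≥ a) for a ≥ 0. Since B_t ~ N(0, t), P(B_t ≥ 4.68) = 1 − Φ(4.68/√t) = 1 − Φ(4.68/√3.6) = 1 − Φ(2.4666). So
  P(M_{3.6} ≥ 4.68) = 2(1 − Φ(2.4666)) ≈ 0.0136.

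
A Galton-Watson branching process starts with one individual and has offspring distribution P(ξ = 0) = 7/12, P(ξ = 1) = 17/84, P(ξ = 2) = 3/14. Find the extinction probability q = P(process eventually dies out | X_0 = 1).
q = 1

Mean offspring μ = 0·7/12 + 1·17/84 + 2·3/14 = 53/84 ≤ 1. For μ ≤ 1 with offspring not concentrated at 1, the Galton-Watson process goes extinct almost surely, so q = 1.
(Algebraic check: The pgf is f(s) = 7/12 + 17/84·s + 3/14·s². The extinction probability q is the smallest fixed point of f in [0, 1]. Setting s = f(s):
  3/14·s² + (17/84 − 1)·s + 7/12 = 0
  3/14·s² − (7/12 + 3/14)·s + 7/12 = 0
which factors as (s − 1)·(3/14·s − 7/12) = 0, giving roots s = 1 and s = (7/12)/(3/14) = 49/18. Since 49/18 ≥ 1, the smallest root in [0, 1] is s = 1.)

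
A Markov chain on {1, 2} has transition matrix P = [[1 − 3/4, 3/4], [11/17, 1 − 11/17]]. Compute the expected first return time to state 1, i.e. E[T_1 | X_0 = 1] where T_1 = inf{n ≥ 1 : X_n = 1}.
E[T_1 | X_0 = 1] = 1/π_1 = 95/44

For an irreducible recurrent Markov chain with stationary distribution π, E[T_i | X_0 = i] = 1/π_i (Kac's formula). Here π_1 = (11/17)/(3/4 + 11/17) = (11/17)/(95/68) = 44/95, so E[T_1 | X_0 = 1] = 1/π_1 = (3/4 + 11/17)/(11/17) = (95/68)/(11/17) = 95/44.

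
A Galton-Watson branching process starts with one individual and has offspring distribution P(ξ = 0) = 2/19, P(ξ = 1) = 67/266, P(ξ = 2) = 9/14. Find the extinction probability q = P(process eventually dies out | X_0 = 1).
q = 28/171

The pgf is f(s) = 2/19 + 67/266·s + 9/14·s². The extinction probability q is the smallest fixed point of f in [0, 1]. Setting s = f(s):
  9/14·s² + (67/266 − 1)·s + 2/19 = 0
  9/14·s² − (2/19 + 9/14)·s + 2/19 = 0
which factors as (s − 1)·(9/14·s − 2/19) = 0, giving roots s = 1 and s = (2/19)/(9/14) = 28/171.
Mean offspring μ = 67/266 + 2·9/14 = 409/266 > 1 (supercritical), so q < 1. The extinction probability is the smaller root: q = (2/19)/(9/14) = 28/171.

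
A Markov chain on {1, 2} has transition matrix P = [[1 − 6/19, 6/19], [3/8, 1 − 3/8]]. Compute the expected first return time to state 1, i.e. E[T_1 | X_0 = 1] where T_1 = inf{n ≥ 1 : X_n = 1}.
E[T_1 | X_0 = 1] = 1/π_1 = 35/19

For an irreducible recurrent Markov chain with stationary distribution π, E[T_i | X_0 = i] = 1/π_i (Kac's formula). Here π_1 = (3/8)/(6/19 + 3/8) = (3/8)/(105/152) = 19/35, so E[T_1 | X_0 = 1] = 1/π_1 = (6/19 + 3/8)/(3/8) = (105/152)/(3/8) = 35/19.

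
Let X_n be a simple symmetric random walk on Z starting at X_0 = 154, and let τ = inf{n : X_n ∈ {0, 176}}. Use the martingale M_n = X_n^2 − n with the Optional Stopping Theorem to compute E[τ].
E[τ] = 3388

M_n = X_n^2 − n is a martingale (since E[X_{n+1}^2 | F_n] = X_n^2 + 1). By OST (τ has finite mean in a bounded region), E[M_τ] = E[M_0] = X_0^2 − 0 = 154^2 = 23716. Also E[M_τ] = E[X_τ^2] − E[τ]. The walk exits at 0 or 176, with P(hit 176 first) = 154/176, so E[X_τ^2] = 176^2 · 154/176 + 0 = 27104. Thus E[τ] = E[X_τ^2] − E[M_τ] = 27104 − 23716 = 3388 = 154(176 − 154) = 3388.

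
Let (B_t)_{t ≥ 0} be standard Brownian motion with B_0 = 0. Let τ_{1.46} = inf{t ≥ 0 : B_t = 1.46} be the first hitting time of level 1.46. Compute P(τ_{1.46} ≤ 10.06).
P(τ_{1.46} ≤ 10.06) = 2(1 − Φ(1.46/√10.06)) = 2(1 − Φ(0.4603)) ≈ 0.6453

By the reflection principle for standard BM, P(τ_b ≤ t) = 2 · P(B_t ≥ b). Since B_t ~ N(0, t), P(B_t ≥ 1.46) = 1 − Φ(1.46/√t) = 1 − Φ(1.46/√10.06) = 1 − Φ(0.4603) ≈ 0.32265. Doubling: P(τ_{1.46} ≤ 10.06) ≈ 2 · 0.32265 = 0.64530 ≈ 0.6453.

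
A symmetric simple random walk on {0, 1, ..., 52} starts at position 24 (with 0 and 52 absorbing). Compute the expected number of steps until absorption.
E[τ | X_0 = 24] = 672

Let v_k = E[τ | X_0 = k]. Boundary: v_0 = v_52 = 0. Recurrence: v_k = 1 + (v_{k-1} + v_{k+1})/2 for 1 ≤ k ≤ 51. The particular solution to v_k − (v_{k-1} + v_{k+1})/2 = 1 is v_k = −k^2. Adding homogeneous solution A + B k and matching boundaries gives v_k = k (52 − k). Substituting k = 24: v_24 = 24 · 28 = 672.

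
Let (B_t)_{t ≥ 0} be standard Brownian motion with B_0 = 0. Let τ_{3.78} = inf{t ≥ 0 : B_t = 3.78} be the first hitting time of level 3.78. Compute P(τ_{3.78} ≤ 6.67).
P(τ_{3.78} ≤ 6.67) = 2(1 − Φ(3.78/√6.67)) = 2(1 − Φ(1.4636)) ≈ 0.1433

By the reflection principle for standard BM, P(τ_b ≤ t) = 2 · P(B_t ≥ b). Since B_t ~ N(0, t), P(B_t ≥ 3.78) = 1 − Φ(3.78/√t) = 1 − Φ(3.78/√6.67) = 1 − Φ(1.4636) ≈ 0.07165. Doubling: P(τ_{3.78} ≤ 6.67) ≈ 2 · 0.07165 = 0.14330 ≈ 0.1433.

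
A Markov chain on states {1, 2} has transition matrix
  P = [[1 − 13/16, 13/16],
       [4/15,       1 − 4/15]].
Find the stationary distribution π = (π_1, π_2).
π_1 = 64/259, π_2 = 195/259

Solve πP = π with π_1 + π_2 = 1. From πP = π: π_1 · (1 − 13/16) + π_2 · 4/15 = π_1 ⇒ π_2 · 4/15 = π_1 · 13/16 ⇒ π_2/π_1 = (13/16)/(4/15) = 195/64. Together with π_1 + π_2 = 1:
  π_1 = (4/15)/(13/16 + 4/15) = (4/15)/(259/240) = 64/259,
  π_2 = (13/16)/(13/16 + 4/15) = (13/16)/(259/240) = 195/259.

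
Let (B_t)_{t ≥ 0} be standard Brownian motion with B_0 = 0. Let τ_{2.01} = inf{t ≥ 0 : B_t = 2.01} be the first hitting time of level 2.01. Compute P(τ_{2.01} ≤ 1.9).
P(τ_{2.01} ≤ 1.9) = 2(1 − Φ(2.01/√1.9)) = 2(1 − Φ(1.4582)) ≈ 0.1448

By the reflection principle for standard BM, P(τ_b ≤ t) = 2 · P(B_t ≥ b). Since B_t ~ N(0, t), P(B_t ≥ 2.01) = 1 − Φ(2.01/√t) = 1 − Φ(2.01/√1.9) = 1 − Φ(1.4582) ≈ 0.07239. Doubling: P(τ_{2.01} ≤ 1.9) ≈ 2 · 0.07239 = 0.14478 ≈ 0.1448.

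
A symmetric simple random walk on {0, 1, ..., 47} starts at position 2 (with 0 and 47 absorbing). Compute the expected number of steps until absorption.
E[τ | X_0 = 2] = 90

Let v_k = E[τ | X_0 = k]. Boundary: v_0 = v_47 = 0. Recurrence: v_k = 1 + (v_{k-1} + v_{k+1})/2 for 1 ≤ k ≤ 46. The particular solution to v_k − (v_{k-1} + v_{k+1})/2 = 1 is v_k = −k^2. Adding homogeneous solution A + B k and matching boundaries gives v_k = k (47 − k). Substituting k = 2: v_2 = 2 · 45 = 90.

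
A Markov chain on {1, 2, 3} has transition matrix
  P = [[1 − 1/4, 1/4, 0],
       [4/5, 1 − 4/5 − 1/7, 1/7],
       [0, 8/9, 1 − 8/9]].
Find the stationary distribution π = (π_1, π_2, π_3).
π = (896/1221, 280/1221, 15/407)

This is a birth-death chain on three states, which satisfies detailed balance: π_1 · P_{12} = π_2 · P_{21} and π_2 · P_{23} = π_3 · P_{32}.
From π_1 · 1/4 = π_2 · 4/5: π_2/π_1 = (1/4)/(4/5) = 5/16.
From π_2 · 1/7 = π_3 · 8/9: π_3/π_2 = (1/7)/(8/9) = 9/56.
Take π_1 proportional to 1; then unnormalized π = (1, 5/16, 45/896). Normalize by dividing by the sum 1221/896:
  π = (896/1221, 280/1221, 15/407).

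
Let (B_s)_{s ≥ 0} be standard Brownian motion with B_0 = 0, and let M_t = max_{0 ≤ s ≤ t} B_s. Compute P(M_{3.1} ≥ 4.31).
P(M_{3.1} ≥ 4.31) = 2·P(B_{3.1} ≥ 4.31) = 2(1 − Φ(4.31/√3.1)) ≈ 0.0144

By the reflection principle for Brownian motion, P(M_t ≥ a) = 2 · P(B_t ≥ a) for a ≥ 0. Since B_t ~ N(0, t), P(B_t ≥ 4.31) = 1 − Φ(4.31/√t) = 1 − Φ(4.31/√3.1) = 1 − Φ(2.4479). So
  P(M_{3.1} ≥ 4.31) = 2(1 − Φ(2.4479)) ≈ 0.0144.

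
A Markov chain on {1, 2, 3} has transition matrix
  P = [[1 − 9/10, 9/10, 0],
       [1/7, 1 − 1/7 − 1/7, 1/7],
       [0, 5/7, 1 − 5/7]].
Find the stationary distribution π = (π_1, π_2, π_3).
π = (25/214, 315/428, 63/428)

This is a birth-death chain on three states, which satisfies detailed balance: π_1 · P_{12} = π_2 · P_{21} and π_2 · P_{23} = π_3 · P_{32}.
From π_1 · 9/10 = π_2 · 1/7: π_2/π_1 = (9/10)/(1/7) = 63/10.
From π_2 · 1/7 = π_3 · 5/7: π_3/π_2 = (1/7)/(5/7) = 1/5.
Take π_1 proportional to 1; then unnormalized π = (1, 63/10, 63/50). Normalize by dividing by the sum 214/25:
  π = (25/214, 315/428, 63/428).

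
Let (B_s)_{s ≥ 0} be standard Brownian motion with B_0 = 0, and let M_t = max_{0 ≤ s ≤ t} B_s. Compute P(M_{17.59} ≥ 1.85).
P(M_{17.59} ≥ 1.85) = 2·P(B_{17.59} ≥ 1.85) = 2(1 − Φ(1.85/√17.59)) ≈ 0.6591

By the reflection principle for Brownian motion, P(M_t ≥ a) = 2 · P(B_t ≥ a) for a ≥ 0. Since B_t ~ N(0, t), P(B_t ≥ 1.85) = 1 − Φ(1.85/√t) = 1 − Φ(1.85/√17.59) = 1 − Φ(0.4411). So
  P(M_{17.59} ≥ 1.85) = 2(1 − Φ(0.4411)) ≈ 0.6591.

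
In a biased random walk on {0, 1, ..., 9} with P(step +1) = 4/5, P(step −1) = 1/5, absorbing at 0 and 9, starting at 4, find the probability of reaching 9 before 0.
P(hit 9 before 0) = (1 − (1/4)^4) / (1 − (1/4)^9) = 87040/87381

Let u_k denote P(reach 9 before 0 | start at k). Boundary: u_0 = 0, u_9 = 1. Recurrence: u_k = 4/5·u_{k+1} + 1/5·u_{k-1} for 1 ≤ k ≤ 8. Try u_k = A + B·r^k with r = q/p = (1/5)/(4/5) = 1/4. Substitution satisfies the recurrence; boundary conditions give:
  u_k = (1 − r^k) / (1 − r^N) = (1 − (1/4)^4) / (1 − (1/4)^9) = 87040/87381.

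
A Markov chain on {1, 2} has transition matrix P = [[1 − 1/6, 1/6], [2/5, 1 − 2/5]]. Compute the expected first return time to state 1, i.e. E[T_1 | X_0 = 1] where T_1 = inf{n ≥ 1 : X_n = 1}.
E[T_1 | X_0 = 1] = 1/π_1 = 17/12

For an irreducible recurrent Markov chain with stationary distribution π, E[T_i | X_0 = i] = 1/π_i (Kac's formula). Here π_1 = (2/5)/(1/6 + 2/5) = (2/5)/(17/30) = 12/17, so E[T_1 | X_0 = 1] = 1/π_1 = (1/6 + 2/5)/(2/5) = (17/30)/(2/5) = 17/12.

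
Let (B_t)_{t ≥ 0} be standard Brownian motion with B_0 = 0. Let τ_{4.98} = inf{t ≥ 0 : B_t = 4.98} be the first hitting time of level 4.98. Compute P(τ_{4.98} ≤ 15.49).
P(τ_{4.98} ≤ 15.49) = 2(1 − Φ(4.98/√15.49)) = 2(1 − Φ(1.2653)) ≈ 0.2058

By the reflection principle for standard BM, P(τ_b ≤ t) = 2 · P(B_t ≥ b). Since B_t ~ N(0, t), P(B_t ≥ 4.98) = 1 − Φ(4.98/√t) = 1 − Φ(4.98/√15.49) = 1 − Φ(1.2653) ≈ 0.10288. Doubling: P(τ_{4.98} ≤ 15.49) ≈ 2 · 0.10288 = 0.20576 ≈ 0.2058.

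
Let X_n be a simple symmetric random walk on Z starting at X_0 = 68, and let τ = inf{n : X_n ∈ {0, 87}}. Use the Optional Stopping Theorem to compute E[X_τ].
E[X_τ] = 68

X_n is a martingale and τ is a bounded-mean stopping time (indeed τ is finite a.s. with bounded expectation since the walk is in a bounded region). By the OST, E[X_τ] = E[X_0] = 68. Equivalently: E[X_τ] = 87 · P(hit 87 first) + 0 · P(hit 0 first) = 87 · (68/87) = 68.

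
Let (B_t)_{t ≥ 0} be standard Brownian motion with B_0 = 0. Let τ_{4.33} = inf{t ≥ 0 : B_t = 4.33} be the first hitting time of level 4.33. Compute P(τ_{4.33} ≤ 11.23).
P(τ_{4.33} ≤ 11.23) = 2(1 − Φ(4.33/√11.23)) = 2(1 − Φ(1.2921)) ≈ 0.1963

By the reflection principle for standard BM, P(τ_b ≤ t) = 2 · P(B_t ≥ b). Since B_t ~ N(0, t), P(B_t ≥ 4.33) = 1 − Φ(4.33/√t) = 1 − Φ(4.33/√11.23) = 1 − Φ(1.2921) ≈ 0.09816. Doubling: P(τ_{4.33} ≤ 11.23) ≈ 2 · 0.09816 = 0.19632 ≈ 0.1963.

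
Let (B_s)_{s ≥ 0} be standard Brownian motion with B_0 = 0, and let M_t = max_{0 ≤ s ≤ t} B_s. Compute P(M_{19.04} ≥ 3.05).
P(M_{19.04} ≥ 3.05) = 2·P(B_{19.04} ≥ 3.05) = 2(1 − Φ(3.05/√19.04)) ≈ 0.4846

By the reflection principle for Brownian motion, P(M_t ≥ a) = 2 · P(B_t ≥ a) for a ≥ 0. Since B_t ~ N(0, t), P(B_t ≥ 3.05) = 1 − Φ(3.05/√t) = 1 − Φ(3.05/√19.04) = 1 − Φ(0.6990). So
  P(M_{19.04} ≥ 3.05) = 2(1 − Φ(0.6990)) ≈ 0.4846.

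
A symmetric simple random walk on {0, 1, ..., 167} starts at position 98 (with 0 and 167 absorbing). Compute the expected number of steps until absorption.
E[τ | X_0 = 98] = 6762

Let v_k = E[τ | X_0 = k]. Boundary: v_0 = v_167 = 0. Recurrence: v_k = 1 + (v_{k-1} + v_{k+1})/2 for 1 ≤ k ≤ 166. The particular solution to v_k − (v_{k-1} + v_{k+1})/2 = 1 is v_k = −k^2. Adding homogeneous solution A + B k and matching boundaries gives v_k = k (167 − k). Substituting k = 98: v_98 = 98 · 69 = 6762.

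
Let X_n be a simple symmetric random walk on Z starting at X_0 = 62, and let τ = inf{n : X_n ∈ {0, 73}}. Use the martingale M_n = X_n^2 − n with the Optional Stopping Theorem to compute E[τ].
E[τ] = 682

M_n = X_n^2 − n is a martingale (since E[X_{n+1}^2 | F_n] = X_n^2 + 1). By OST (τ has finite mean in a bounded region), E[M_τ] = E[M_0] = X_0^2 − 0 = 62^2 = 3844. Also E[M_τ] = E[X_τ^2] − E[τ]. The walk exits at 0 or 73, with P(hit 73 first) = 62/73, so E[X_τ^2] = 73^2 · 62/73 + 0 = 4526. Thus E[τ] = E[X_τ^2] − E[M_τ] = 4526 − 3844 = 682 = 62(73 − 62) = 682.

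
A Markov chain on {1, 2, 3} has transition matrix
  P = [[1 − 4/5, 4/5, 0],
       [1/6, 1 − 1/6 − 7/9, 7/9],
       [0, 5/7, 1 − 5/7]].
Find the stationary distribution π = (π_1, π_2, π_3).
π = (75/827, 360/827, 392/827)

This is a birth-death chain on three states, which satisfies detailed balance: π_1 · P_{12} = π_2 · P_{21} and π_2 · P_{23} = π_3 · P_{32}.
From π_1 · 4/5 = π_2 · 1/6: π_2/π_1 = (4/5)/(1/6) = 24/5.
From π_2 · 7/9 = π_3 · 5/7: π_3/π_2 = (7/9)/(5/7) = 49/45.
Take π_1 proportional to 1; then unnormalized π = (1, 24/5, 392/75). Normalize by dividing by the sum 827/75:
  π = (75/827, 360/827, 392/827).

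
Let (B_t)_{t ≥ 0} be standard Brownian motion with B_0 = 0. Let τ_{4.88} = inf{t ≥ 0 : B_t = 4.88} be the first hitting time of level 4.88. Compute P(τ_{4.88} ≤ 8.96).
P(τ_{4.88} ≤ 8.96) = 2(1 − Φ(4.88/√8.96)) = 2(1 − Φ(1.6303)) ≈ 0.1030

By the reflection principle for standard BM, P(τ_b ≤ t) = 2 · P(B_t ≥ b). Since B_t ~ N(0, t), P(B_t ≥ 4.88) = 1 − Φ(4.88/√t) = 1 − Φ(4.88/√8.96) = 1 − Φ(1.6303) ≈ 0.05152. Doubling: P(τ_{4.88} ≤ 8.96) ≈ 2 · 0.05152 = 0.10304 ≈ 0.1030.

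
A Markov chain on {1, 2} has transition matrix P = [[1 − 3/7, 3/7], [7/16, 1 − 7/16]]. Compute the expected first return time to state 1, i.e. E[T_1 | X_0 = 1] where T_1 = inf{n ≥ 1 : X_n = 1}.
E[T_1 | X_0 = 1] = 1/π_1 = 97/49

For an irreducible recurrent Markov chain with stationary distribution π, E[T_i | X_0 = i] = 1/π_i (Kac's formula). Here π_1 = (7/16)/(3/7 + 7/16) = (7/16)/(97/112) = 49/97, so E[T_1 | X_0 = 1] = 1/π_1 = (3/7 + 7/16)/(7/16) = (97/112)/(7/16) = 97/49.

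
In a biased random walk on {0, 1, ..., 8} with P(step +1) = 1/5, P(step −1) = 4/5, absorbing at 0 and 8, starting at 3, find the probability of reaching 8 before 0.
P(hit 8 before 0) = (1 − (4)^3) / (1 − (4)^8) = 21/21845

Let u_k denote P(reach 8 before 0 | start at k). Boundary: u_0 = 0, u_8 = 1. Recurrence: u_k = 1/5·u_{k+1} + 4/5·u_{k-1} for 1 ≤ k ≤ 7. Try u_k = A + B·r^k with r = q/p = (4/5)/(1/5) = 4. Substitution satisfies the recurrence; boundary conditions give:
  u_k = (1 − r^k) / (1 − r^N) = (1 − (4)^3) / (1 − (4)^8) = 21/21845.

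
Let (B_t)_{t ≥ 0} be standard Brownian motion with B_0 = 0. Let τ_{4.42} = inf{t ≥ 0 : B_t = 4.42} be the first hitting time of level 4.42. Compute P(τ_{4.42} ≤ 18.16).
P(τ_{4.42} ≤ 18.16) = 2(1 − Φ(4.42/√18.16)) = 2(1 − Φ(1.0372)) ≈ 0.2996

By the reflection principle for standard BM, P(τ_b ≤ t) = 2 · P(B_t ≥ b). Since B_t ~ N(0, t), P(B_t ≥ 4.42) = 1 − Φ(4.42/√t) = 1 − Φ(4.42/√18.16) = 1 − Φ(1.0372) ≈ 0.14982. Doubling: P(τ_{4.42} ≤ 18.16) ≈ 2 · 0.14982 = 0.29964 ≈ 0.2996.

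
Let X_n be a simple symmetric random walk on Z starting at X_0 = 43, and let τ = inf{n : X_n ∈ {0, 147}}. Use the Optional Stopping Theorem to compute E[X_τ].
E[X_τ] = 43

X_n is a martingale and τ is a bounded-mean stopping time (indeed τ is finite a.s. with bounded expectation since the walk is in a bounded region). By the OST, E[X_τ] = E[X_0] = 43. Equivalently: E[X_τ] = 147 · P(hit 147 first) + 0 · P(hit 0 first) = 147 · (43/147) = 43.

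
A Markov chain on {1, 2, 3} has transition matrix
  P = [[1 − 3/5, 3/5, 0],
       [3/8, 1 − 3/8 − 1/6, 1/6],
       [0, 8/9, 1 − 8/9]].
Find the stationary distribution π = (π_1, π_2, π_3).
π = (10/29, 16/29, 3/29)

This is a birth-death chain on three states, which satisfies detailed balance: π_1 · P_{12} = π_2 · P_{21} and π_2 · P_{23} = π_3 · P_{32}.
From π_1 · 3/5 = π_2 · 3/8: π_2/π_1 = (3/5)/(3/8) = 8/5.
From π_2 · 1/6 = π_3 · 8/9: π_3/π_2 = (1/6)/(8/9) = 3/16.
Take π_1 proportional to 1; then unnormalized π = (1, 8/5, 3/10). Normalize by dividing by the sum 29/10:
  π = (10/29, 16/29, 3/29).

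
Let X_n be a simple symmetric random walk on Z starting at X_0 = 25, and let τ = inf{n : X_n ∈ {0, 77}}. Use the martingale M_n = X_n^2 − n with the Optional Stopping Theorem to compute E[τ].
E[τ] = 1300

M_n = X_n^2 − n is a martingale (since E[X_{n+1}^2 | F_n] = X_n^2 + 1). By OST (τ has finite mean in a bounded region), E[M_τ] = E[M_0] = X_0^2 − 0 = 25^2 = 625. Also E[M_τ] = E[X_τ^2] − E[τ]. The walk exits at 0 or 77, with P(hit 77 first) = 25/77, so E[X_τ^2] = 77^2 · 25/77 + 0 = 1925. Thus E[τ] = E[X_τ^2] − E[M_τ] = 1925 − 625 = 1300 = 25(77 − 25) = 1300.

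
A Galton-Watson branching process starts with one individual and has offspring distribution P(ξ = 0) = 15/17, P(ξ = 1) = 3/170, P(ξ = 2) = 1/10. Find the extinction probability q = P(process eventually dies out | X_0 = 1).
q = 1

Mean offspring μ = 0·15/17 + 1·3/170 + 2·1/10 = 37/170 ≤ 1. For μ ≤ 1 with offspring not concentrated at 1, the Galton-Watson process goes extinct almost surely, so q = 1.
(Algebraic check: The pgf is f(s) = 15/17 + 3/170·s + 1/10·s². The extinction probability q is the smallest fixed point of f in [0, 1]. Setting s = f(s):
  1/10·s² + (3/170 − 1)·s + 15/17 = 0
  1/10·s² − (15/17 + 1/10)·s + 15/17 = 0
which factors as (s − 1)·(1/10·s − 15/17) = 0, giving roots s = 1 and s = (15/17)/(1/10) = 150/17. Since 150/17 ≥ 1, the smallest root in [0, 1] is s = 1.)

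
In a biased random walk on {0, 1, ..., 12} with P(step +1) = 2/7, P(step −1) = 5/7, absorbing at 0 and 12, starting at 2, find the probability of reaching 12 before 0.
P(hit 12 before 0) = (1 − (5/2)^2) / (1 − (5/2)^12) = 1024/11625549

Let u_k denote P(reach 12 before 0 | start at k). Boundary: u_0 = 0, u_12 = 1. Recurrence: u_k = 2/7·u_{k+1} + 5/7·u_{k-1} for 1 ≤ k ≤ 11. Try u_k = A + B·r^k with r = q/p = (5/7)/(2/7) = 5/2. Substitution satisfies the recurrence; boundary conditions give:
  u_k = (1 − r^k) / (1 − r^N) = (1 − (5/2)^2) / (1 − (5/2)^12) = 1024/11625549.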